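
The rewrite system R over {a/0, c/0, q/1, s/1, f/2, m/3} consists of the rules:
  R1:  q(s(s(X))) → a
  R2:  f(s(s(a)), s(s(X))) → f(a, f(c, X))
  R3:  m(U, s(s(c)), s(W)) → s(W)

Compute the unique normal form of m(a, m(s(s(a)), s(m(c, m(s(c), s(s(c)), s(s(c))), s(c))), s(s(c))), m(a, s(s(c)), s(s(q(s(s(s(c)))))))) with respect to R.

1. m(a, m(s(s(a)), s(m(c, m(s(c), s(s(c)), s(s(c))), s(c))), s(s(c))), m(a, s(s(c)), s(s(q(s(s(s(c))))))))  →  m(a, m(s(s(a)), s(m(c, s(s(c)), s(c))), s(s(c))), m(a, s(s(c)), s(s(q(s(s(s(c))))))))   [R3 at 2.2.1.2]
2. m(a, m(s(s(a)), s(m(c, s(s(c)), s(c))), s(s(c))), m(a, s(s(c)), s(s(q(s(s(s(c))))))))  →  m(a, m(s(s(a)), s(s(c)), s(s(c))), m(a, s(s(c)), s(s(q(s(s(s(c))))))))   [R3 at 2.2.1]
3. m(a, m(s(s(a)), s(s(c)), s(s(c))), m(a, s(s(c)), s(s(q(s(s(s(c))))))))  →  m(a, s(s(c)), m(a, s(s(c)), s(s(q(s(s(s(c))))))))   [R3 at 2]
4. m(a, s(s(c)), m(a, s(s(c)), s(s(q(s(s(s(c))))))))  →  m(a, s(s(c)), s(s(q(s(s(s(c)))))))   [R3 at 3]
5. m(a, s(s(c)), s(s(q(s(s(s(c)))))))  →  s(s(q(s(s(s(c))))))   [R3 at ε]
6. s(s(q(s(s(s(c))))))  →  s(s(a))   [R1 at 1.1]

s(s(a))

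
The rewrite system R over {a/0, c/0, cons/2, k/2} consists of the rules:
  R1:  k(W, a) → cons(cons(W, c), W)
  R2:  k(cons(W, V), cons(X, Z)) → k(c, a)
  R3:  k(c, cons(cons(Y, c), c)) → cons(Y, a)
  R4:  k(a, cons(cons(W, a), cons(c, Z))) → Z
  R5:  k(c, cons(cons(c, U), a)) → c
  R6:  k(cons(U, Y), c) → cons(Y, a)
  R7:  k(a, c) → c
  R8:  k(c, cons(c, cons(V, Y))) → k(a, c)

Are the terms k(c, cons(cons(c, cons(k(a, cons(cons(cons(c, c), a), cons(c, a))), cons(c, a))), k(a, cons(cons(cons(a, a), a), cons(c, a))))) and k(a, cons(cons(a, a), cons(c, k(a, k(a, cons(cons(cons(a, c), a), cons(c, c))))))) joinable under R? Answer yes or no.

yes — NF(t₁) = c, NF(t₂) = c

Reduce t₁ = k(c, cons(cons(c, cons(k(a, cons(cons(cons(c, c), a), cons(c, a))), cons(c, a))), k(a, cons(cons(cons(a, a), a), cons(c, a))))):
1. k(c, cons(cons(c, cons(k(a, cons(cons(cons(c, c), a), cons(c, a))), cons(c, a))), k(a, cons(cons(cons(a, a), a), cons(c, a)))))  →  k(c, cons(cons(c, cons(a, cons(c, a))), k(a, cons(cons(cons(a, a), a), cons(c, a)))))   [R4 at 2.1.2.1]
2. k(c, cons(cons(c, cons(a, cons(c, a))), k(a, cons(cons(cons(a, a), a), cons(c, a)))))  →  k(c, cons(cons(c, cons(a, cons(c, a))), a))   [R4 at 2.2]
3. k(c, cons(cons(c, cons(a, cons(c, a))), a))  →  c   [R5 at ε]

Reduce t₂ = k(a, cons(cons(a, a), cons(c, k(a, k(a, cons(cons(cons(a, c), a), cons(c, c))))))):
1. k(a, cons(cons(a, a), cons(c, k(a, k(a, cons(cons(cons(a, c), a), cons(c, c)))))))  →  k(a, k(a, cons(cons(cons(a, c), a), cons(c, c))))   [R4 at ε]
2. k(a, k(a, cons(cons(cons(a, c), a), cons(c, c))))  →  k(a, c)   [R4 at 2]
3. k(a, c)  →  c   [R7 at ε]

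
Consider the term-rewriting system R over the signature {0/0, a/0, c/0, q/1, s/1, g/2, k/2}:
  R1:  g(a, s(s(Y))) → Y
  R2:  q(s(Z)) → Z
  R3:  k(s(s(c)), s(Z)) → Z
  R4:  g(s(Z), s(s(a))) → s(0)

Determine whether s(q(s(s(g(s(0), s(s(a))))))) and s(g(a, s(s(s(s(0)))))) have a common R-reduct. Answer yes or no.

yes — NF(t₁) = s(s(s(0))), NF(t₂) = s(s(s(0)))

Reduce t₁ = s(q(s(s(g(s(0), s(s(a))))))):
1. s(q(s(s(g(s(0), s(s(a)))))))  →  s(s(g(s(0), s(s(a)))))   [R2 at 1]
2. s(s(g(s(0), s(s(a)))))  →  s(s(s(0)))   [R4 at 1.1]

Reduce t₂ = s(g(a, s(s(s(s(0)))))):
1. s(g(a, s(s(s(s(0))))))  →  s(s(s(0)))   [R1 at 1]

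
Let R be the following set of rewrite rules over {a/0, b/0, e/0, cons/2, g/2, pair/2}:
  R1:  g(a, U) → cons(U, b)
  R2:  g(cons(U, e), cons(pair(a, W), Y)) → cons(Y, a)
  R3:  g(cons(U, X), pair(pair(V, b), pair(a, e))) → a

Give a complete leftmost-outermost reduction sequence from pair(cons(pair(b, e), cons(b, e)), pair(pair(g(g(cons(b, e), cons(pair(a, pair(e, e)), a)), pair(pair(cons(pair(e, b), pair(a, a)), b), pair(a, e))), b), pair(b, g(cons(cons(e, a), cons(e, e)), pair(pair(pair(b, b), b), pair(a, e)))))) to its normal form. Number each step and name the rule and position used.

pair(cons(pair(b, e), cons(b, e)), pair(pair(a, b), pair(b, a)))

1. pair(cons(pair(b, e), cons(b, e)), pair(pair(g(g(cons(b, e), cons(pair(a, pair(e, e)), a)), pair(pair(cons(pair(e, b), pair(a, a)), b), pair(a, e))), b), pair(b, g(cons(cons(e, a), cons(e, e)), pair(pair(pair(b, b), b), pair(a, e))))))  →  pair(cons(pair(b, e), cons(b, e)), pair(pair(g(cons(a, a), pair(pair(cons(pair(e, b), pair(a, a)), b), pair(a, e))), b), pair(b, g(cons(cons(e, a), cons(e, e)), pair(pair(pair(b, b), b), pair(a, e))))))   [R2 at 2.1.1.1]
2. pair(cons(pair(b, e), cons(b, e)), pair(pair(g(cons(a, a), pair(pair(cons(pair(e, b), pair(a, a)), b), pair(a, e))), b), pair(b, g(cons(cons(e, a), cons(e, e)), pair(pair(pair(b, b), b), pair(a, e))))))  →  pair(cons(pair(b, e), cons(b, e)), pair(pair(a, b), pair(b, g(cons(cons(e, a), cons(e, e)), pair(pair(pair(b, b), b), pair(a, e))))))   [R3 at 2.1.1]
3. pair(cons(pair(b, e), cons(b, e)), pair(pair(a, b), pair(b, g(cons(cons(e, a), cons(e, e)), pair(pair(pair(b, b), b), pair(a, e))))))  →  pair(cons(pair(b, e), cons(b, e)), pair(pair(a, b), pair(b, a)))   [R3 at 2.2.2]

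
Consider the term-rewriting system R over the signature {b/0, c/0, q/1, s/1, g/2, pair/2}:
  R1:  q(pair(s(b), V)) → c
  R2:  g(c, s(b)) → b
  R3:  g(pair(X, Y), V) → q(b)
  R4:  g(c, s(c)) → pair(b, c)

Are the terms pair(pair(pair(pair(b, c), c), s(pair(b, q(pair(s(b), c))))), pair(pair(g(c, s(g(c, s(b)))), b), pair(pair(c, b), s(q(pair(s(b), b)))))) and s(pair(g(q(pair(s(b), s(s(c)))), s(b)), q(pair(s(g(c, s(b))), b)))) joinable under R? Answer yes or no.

no — NF(t₁) = pair(pair(pair(pair(b, c), c), s(pair(b, c))), pair(pair(b, b), pair(pair(c, b), s(c)))), NF(t₂) = s(pair(b, c))

Reduce t₁ = pair(pair(pair(pair(b, c), c), s(pair(b, q(pair(s(b), c))))), pair(pair(g(c, s(g(c, s(b)))), b), pair(pair(c, b), s(q(pair(s(b), b)))))):
1. pair(pair(pair(pair(b, c), c), s(pair(b, q(pair(s(b), c))))), pair(pair(g(c, s(g(c, s(b)))), b), pair(pair(c, b), s(q(pair(s(b), b))))))  →  pair(pair(pair(pair(b, c), c), s(pair(b, c))), pair(pair(g(c, s(g(c, s(b)))), b), pair(pair(c, b), s(q(pair(s(b), b))))))   [R1 at 1.2.1.2]
2. pair(pair(pair(pair(b, c), c), s(pair(b, c))), pair(pair(g(c, s(g(c, s(b)))), b), pair(pair(c, b), s(q(pair(s(b), b))))))  →  pair(pair(pair(pair(b, c), c), s(pair(b, c))), pair(pair(g(c, s(b)), b), pair(pair(c, b), s(q(pair(s(b), b))))))   [R2 at 2.1.1.2.1]
3. pair(pair(pair(pair(b, c), c), s(pair(b, c))), pair(pair(g(c, s(b)), b), pair(pair(c, b), s(q(pair(s(b), b))))))  →  pair(pair(pair(pair(b, c), c), s(pair(b, c))), pair(pair(b, b), pair(pair(c, b), s(q(pair(s(b), b))))))   [R2 at 2.1.1]
4. pair(pair(pair(pair(b, c), c), s(pair(b, c))), pair(pair(b, b), pair(pair(c, b), s(q(pair(s(b), b))))))  →  pair(pair(pair(pair(b, c), c), s(pair(b, c))), pair(pair(b, b), pair(pair(c, b), s(c))))   [R1 at 2.2.2.1]

Reduce t₂ = s(pair(g(q(pair(s(b), s(s(c)))), s(b)), q(pair(s(g(c, s(b))), b)))):
1. s(pair(g(q(pair(s(b), s(s(c)))), s(b)), q(pair(s(g(c, s(b))), b))))  →  s(pair(g(c, s(b)), q(pair(s(g(c, s(b))), b))))   [R1 at 1.1.1]
2. s(pair(g(c, s(b)), q(pair(s(g(c, s(b))), b))))  →  s(pair(b, q(pair(s(g(c, s(b))), b))))   [R2 at 1.1]
3. s(pair(b, q(pair(s(g(c, s(b))), b))))  →  s(pair(b, q(pair(s(b), b))))   [R2 at 1.2.1.1.1]
4. s(pair(b, q(pair(s(b), b))))  →  s(pair(b, c))   [R1 at 1.2]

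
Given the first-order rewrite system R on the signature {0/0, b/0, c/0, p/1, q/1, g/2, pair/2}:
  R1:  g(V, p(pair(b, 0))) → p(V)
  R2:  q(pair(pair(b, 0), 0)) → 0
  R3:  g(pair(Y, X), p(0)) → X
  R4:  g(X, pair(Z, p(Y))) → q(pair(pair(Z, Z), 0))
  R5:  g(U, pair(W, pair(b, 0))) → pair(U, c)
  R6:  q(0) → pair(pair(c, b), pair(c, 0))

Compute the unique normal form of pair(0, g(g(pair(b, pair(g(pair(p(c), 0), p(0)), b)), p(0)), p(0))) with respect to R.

1. pair(0, g(g(pair(b, pair(g(pair(p(c), 0), p(0)), b)), p(0)), p(0)))  →  pair(0, g(pair(g(pair(p(c), 0), p(0)), b), p(0)))   [R3 at 2.1]
2. pair(0, g(pair(g(pair(p(c), 0), p(0)), b), p(0)))  →  pair(0, b)   [R3 at 2]

pair(0, b)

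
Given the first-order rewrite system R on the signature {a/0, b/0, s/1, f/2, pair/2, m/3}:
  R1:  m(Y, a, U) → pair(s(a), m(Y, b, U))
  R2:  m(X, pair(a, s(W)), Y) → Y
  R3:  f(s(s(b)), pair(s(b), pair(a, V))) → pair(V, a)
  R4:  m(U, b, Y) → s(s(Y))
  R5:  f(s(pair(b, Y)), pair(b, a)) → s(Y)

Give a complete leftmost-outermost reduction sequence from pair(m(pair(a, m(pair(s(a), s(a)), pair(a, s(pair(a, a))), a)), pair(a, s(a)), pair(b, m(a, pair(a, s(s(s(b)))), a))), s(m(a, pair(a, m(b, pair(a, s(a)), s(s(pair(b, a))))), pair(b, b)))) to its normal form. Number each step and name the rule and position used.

1. pair(m(pair(a, m(pair(s(a), s(a)), pair(a, s(pair(a, a))), a)), pair(a, s(a)), pair(b, m(a, pair(a, s(s(s(b)))), a))), s(m(a, pair(a, m(b, pair(a, s(a)), s(s(pair(b, a))))), pair(b, b))))  →  pair(pair(b, m(a, pair(a, s(s(s(b)))), a)), s(m(a, pair(a, m(b, pair(a, s(a)), s(s(pair(b, a))))), pair(b, b))))   [R2 at 1]
2. pair(pair(b, m(a, pair(a, s(s(s(b)))), a)), s(m(a, pair(a, m(b, pair(a, s(a)), s(s(pair(b, a))))), pair(b, b))))  →  pair(pair(b, a), s(m(a, pair(a, m(b, pair(a, s(a)), s(s(pair(b, a))))), pair(b, b))))   [R2 at 1.2]
3. pair(pair(b, a), s(m(a, pair(a, m(b, pair(a, s(a)), s(s(pair(b, a))))), pair(b, b))))  →  pair(pair(b, a), s(m(a, pair(a, s(s(pair(b, a)))), pair(b, b))))   [R2 at 2.1.2.2]
4. pair(pair(b, a), s(m(a, pair(a, s(s(pair(b, a)))), pair(b, b))))  →  pair(pair(b, a), s(pair(b, b)))   [R2 at 2.1]

pair(pair(b, a), s(pair(b, b)))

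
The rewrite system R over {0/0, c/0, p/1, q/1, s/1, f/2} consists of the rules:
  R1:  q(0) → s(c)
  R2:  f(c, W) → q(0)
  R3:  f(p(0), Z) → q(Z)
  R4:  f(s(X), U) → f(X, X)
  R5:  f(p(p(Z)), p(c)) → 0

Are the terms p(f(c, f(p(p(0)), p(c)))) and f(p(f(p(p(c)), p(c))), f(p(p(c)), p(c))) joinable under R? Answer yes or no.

Reduce t₁ = p(f(c, f(p(p(0)), p(c)))):
1. p(f(c, f(p(p(0)), p(c))))  →  p(q(0))   [R2 at 1]
2. p(q(0))  →  p(s(c))   [R1 at 1]

Reduce t₂ = f(p(f(p(p(c)), p(c))), f(p(p(c)), p(c))):
1. f(p(f(p(p(c)), p(c))), f(p(p(c)), p(c)))  →  f(p(0), f(p(p(c)), p(c)))   [R5 at 1.1]
2. f(p(0), f(p(p(c)), p(c)))  →  q(f(p(p(c)), p(c)))   [R3 at ε]
3. q(f(p(p(c)), p(c)))  →  q(0)   [R5 at 1]
4. q(0)  →  s(c)   [R1 at ε]

no — NF(t₁) = p(s(c)), NF(t₂) = s(c)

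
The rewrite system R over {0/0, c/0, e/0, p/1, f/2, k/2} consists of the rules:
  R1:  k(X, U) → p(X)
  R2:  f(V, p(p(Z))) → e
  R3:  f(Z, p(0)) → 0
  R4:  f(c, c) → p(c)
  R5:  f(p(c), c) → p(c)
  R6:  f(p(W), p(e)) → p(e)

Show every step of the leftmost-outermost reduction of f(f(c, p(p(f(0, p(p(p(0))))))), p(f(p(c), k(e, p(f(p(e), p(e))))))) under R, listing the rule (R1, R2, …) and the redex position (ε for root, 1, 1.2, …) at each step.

e

1. f(f(c, p(p(f(0, p(p(p(0))))))), p(f(p(c), k(e, p(f(p(e), p(e)))))))  →  f(e, p(f(p(c), k(e, p(f(p(e), p(e)))))))   [R2 at 1]
2. f(e, p(f(p(c), k(e, p(f(p(e), p(e)))))))  →  f(e, p(f(p(c), p(e))))   [R1 at 2.1.2]
3. f(e, p(f(p(c), p(e))))  →  f(e, p(p(e)))   [R6 at 2.1]
4. f(e, p(p(e)))  →  e   [R2 at ε]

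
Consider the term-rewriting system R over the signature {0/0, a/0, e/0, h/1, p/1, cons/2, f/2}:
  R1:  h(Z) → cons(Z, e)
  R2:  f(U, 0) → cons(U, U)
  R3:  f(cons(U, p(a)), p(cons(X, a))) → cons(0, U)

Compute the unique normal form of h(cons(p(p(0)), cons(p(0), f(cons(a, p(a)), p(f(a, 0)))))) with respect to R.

1. h(cons(p(p(0)), cons(p(0), f(cons(a, p(a)), p(f(a, 0))))))  →  cons(cons(p(p(0)), cons(p(0), f(cons(a, p(a)), p(f(a, 0))))), e)   [R1 at ε]
2. cons(cons(p(p(0)), cons(p(0), f(cons(a, p(a)), p(f(a, 0))))), e)  →  cons(cons(p(p(0)), cons(p(0), f(cons(a, p(a)), p(cons(a, a))))), e)   [R2 at 1.2.2.2.1]
3. cons(cons(p(p(0)), cons(p(0), f(cons(a, p(a)), p(cons(a, a))))), e)  →  cons(cons(p(p(0)), cons(p(0), cons(0, a))), e)   [R3 at 1.2.2]

cons(cons(p(p(0)), cons(p(0), cons(0, a))), e)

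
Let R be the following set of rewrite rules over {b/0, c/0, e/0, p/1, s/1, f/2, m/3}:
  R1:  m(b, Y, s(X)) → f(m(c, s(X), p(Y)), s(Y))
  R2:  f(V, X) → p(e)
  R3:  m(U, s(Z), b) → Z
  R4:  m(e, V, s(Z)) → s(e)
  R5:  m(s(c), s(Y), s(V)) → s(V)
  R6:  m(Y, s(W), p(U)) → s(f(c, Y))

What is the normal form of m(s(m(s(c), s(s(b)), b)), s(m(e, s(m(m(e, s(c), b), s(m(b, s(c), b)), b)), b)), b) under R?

1. m(s(m(s(c), s(s(b)), b)), s(m(e, s(m(m(e, s(c), b), s(m(b, s(c), b)), b)), b)), b)  →  m(e, s(m(m(e, s(c), b), s(m(b, s(c), b)), b)), b)   [R3 at ε]
2. m(e, s(m(m(e, s(c), b), s(m(b, s(c), b)), b)), b)  →  m(m(e, s(c), b), s(m(b, s(c), b)), b)   [R3 at ε]
3. m(m(e, s(c), b), s(m(b, s(c), b)), b)  →  m(b, s(c), b)   [R3 at ε]
4. m(b, s(c), b)  →  c   [R3 at ε]

c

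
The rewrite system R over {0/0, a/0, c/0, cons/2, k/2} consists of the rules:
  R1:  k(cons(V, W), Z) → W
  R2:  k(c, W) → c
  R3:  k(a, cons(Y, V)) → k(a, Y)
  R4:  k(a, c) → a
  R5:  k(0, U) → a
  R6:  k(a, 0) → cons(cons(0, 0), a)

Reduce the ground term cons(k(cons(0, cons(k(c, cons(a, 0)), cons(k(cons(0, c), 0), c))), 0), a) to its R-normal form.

1. cons(k(cons(0, cons(k(c, cons(a, 0)), cons(k(cons(0, c), 0), c))), 0), a)  →  cons(cons(k(c, cons(a, 0)), cons(k(cons(0, c), 0), c)), a)   [R1 at 1]
2. cons(cons(k(c, cons(a, 0)), cons(k(cons(0, c), 0), c)), a)  →  cons(cons(c, cons(k(cons(0, c), 0), c)), a)   [R2 at 1.1]
3. cons(cons(c, cons(k(cons(0, c), 0), c)), a)  →  cons(cons(c, cons(c, c)), a)   [R1 at 1.2.1]

cons(cons(c, cons(c, c)), a)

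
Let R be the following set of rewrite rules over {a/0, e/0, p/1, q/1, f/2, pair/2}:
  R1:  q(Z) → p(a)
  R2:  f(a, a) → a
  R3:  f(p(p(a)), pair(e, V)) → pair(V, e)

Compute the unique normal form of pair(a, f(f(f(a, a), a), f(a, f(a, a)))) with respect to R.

pair(a, a)

1. pair(a, f(f(f(a, a), a), f(a, f(a, a))))  →  pair(a, f(f(a, a), f(a, f(a, a))))   [R2 at 2.1.1]
2. pair(a, f(f(a, a), f(a, f(a, a))))  →  pair(a, f(a, f(a, f(a, a))))   [R2 at 2.1]
3. pair(a, f(a, f(a, f(a, a))))  →  pair(a, f(a, f(a, a)))   [R2 at 2.2.2]
4. pair(a, f(a, f(a, a)))  →  pair(a, f(a, a))   [R2 at 2.2]
5. pair(a, f(a, a))  →  pair(a, a)   [R2 at 2]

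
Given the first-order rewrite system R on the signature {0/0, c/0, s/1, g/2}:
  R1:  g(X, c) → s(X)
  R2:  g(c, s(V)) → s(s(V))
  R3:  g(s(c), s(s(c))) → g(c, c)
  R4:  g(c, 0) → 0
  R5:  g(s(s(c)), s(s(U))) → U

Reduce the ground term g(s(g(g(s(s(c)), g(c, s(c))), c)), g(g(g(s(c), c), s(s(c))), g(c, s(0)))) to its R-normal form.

1. g(s(g(g(s(s(c)), g(c, s(c))), c)), g(g(g(s(c), c), s(s(c))), g(c, s(0))))  →  g(s(s(g(s(s(c)), g(c, s(c))))), g(g(g(s(c), c), s(s(c))), g(c, s(0))))   [R1 at 1.1]
2. g(s(s(g(s(s(c)), g(c, s(c))))), g(g(g(s(c), c), s(s(c))), g(c, s(0))))  →  g(s(s(g(s(s(c)), s(s(c))))), g(g(g(s(c), c), s(s(c))), g(c, s(0))))   [R2 at 1.1.1.2]
3. g(s(s(g(s(s(c)), s(s(c))))), g(g(g(s(c), c), s(s(c))), g(c, s(0))))  →  g(s(s(c)), g(g(g(s(c), c), s(s(c))), g(c, s(0))))   [R5 at 1.1.1]
4. g(s(s(c)), g(g(g(s(c), c), s(s(c))), g(c, s(0))))  →  g(s(s(c)), g(g(s(s(c)), s(s(c))), g(c, s(0))))   [R1 at 2.1.1]
5. g(s(s(c)), g(g(s(s(c)), s(s(c))), g(c, s(0))))  →  g(s(s(c)), g(c, g(c, s(0))))   [R5 at 2.1]
6. g(s(s(c)), g(c, g(c, s(0))))  →  g(s(s(c)), g(c, s(s(0))))   [R2 at 2.2]
7. g(s(s(c)), g(c, s(s(0))))  →  g(s(s(c)), s(s(s(0))))   [R2 at 2]
8. g(s(s(c)), s(s(s(0))))  →  s(0)   [R5 at ε]

s(0)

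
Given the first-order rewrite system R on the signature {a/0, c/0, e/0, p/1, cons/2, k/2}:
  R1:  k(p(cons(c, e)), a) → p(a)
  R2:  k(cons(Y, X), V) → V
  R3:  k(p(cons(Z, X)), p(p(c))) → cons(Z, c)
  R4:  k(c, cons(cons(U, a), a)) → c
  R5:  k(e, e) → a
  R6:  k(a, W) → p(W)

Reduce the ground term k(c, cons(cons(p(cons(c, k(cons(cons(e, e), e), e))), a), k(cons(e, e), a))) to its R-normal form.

c

1. k(c, cons(cons(p(cons(c, k(cons(cons(e, e), e), e))), a), k(cons(e, e), a)))  →  k(c, cons(cons(p(cons(c, e)), a), k(cons(e, e), a)))   [R2 at 2.1.1.1.2]
2. k(c, cons(cons(p(cons(c, e)), a), k(cons(e, e), a)))  →  k(c, cons(cons(p(cons(c, e)), a), a))   [R2 at 2.2]
3. k(c, cons(cons(p(cons(c, e)), a), a))  →  c   [R4 at ε]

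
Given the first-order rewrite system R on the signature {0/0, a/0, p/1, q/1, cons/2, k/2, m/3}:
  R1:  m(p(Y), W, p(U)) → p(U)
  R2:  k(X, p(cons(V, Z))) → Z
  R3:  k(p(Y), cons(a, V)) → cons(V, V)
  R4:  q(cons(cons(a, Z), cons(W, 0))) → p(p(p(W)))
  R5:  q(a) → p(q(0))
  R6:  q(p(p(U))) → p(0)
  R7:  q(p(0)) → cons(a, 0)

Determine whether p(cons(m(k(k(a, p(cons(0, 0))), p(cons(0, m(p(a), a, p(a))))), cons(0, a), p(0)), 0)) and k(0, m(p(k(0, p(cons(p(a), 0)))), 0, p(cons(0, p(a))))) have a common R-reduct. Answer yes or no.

no — NF(t₁) = p(cons(p(0), 0)), NF(t₂) = p(a)

Reduce t₁ = p(cons(m(k(k(a, p(cons(0, 0))), p(cons(0, m(p(a), a, p(a))))), cons(0, a), p(0)), 0)):
1. p(cons(m(k(k(a, p(cons(0, 0))), p(cons(0, m(p(a), a, p(a))))), cons(0, a), p(0)), 0))  →  p(cons(m(m(p(a), a, p(a)), cons(0, a), p(0)), 0))   [R2 at 1.1.1]
2. p(cons(m(m(p(a), a, p(a)), cons(0, a), p(0)), 0))  →  p(cons(m(p(a), cons(0, a), p(0)), 0))   [R1 at 1.1.1]
3. p(cons(m(p(a), cons(0, a), p(0)), 0))  →  p(cons(p(0), 0))   [R1 at 1.1]

Reduce t₂ = k(0, m(p(k(0, p(cons(p(a), 0)))), 0, p(cons(0, p(a))))):
1. k(0, m(p(k(0, p(cons(p(a), 0)))), 0, p(cons(0, p(a)))))  →  k(0, p(cons(0, p(a))))   [R1 at 2]
2. k(0, p(cons(0, p(a))))  →  p(a)   [R2 at ε]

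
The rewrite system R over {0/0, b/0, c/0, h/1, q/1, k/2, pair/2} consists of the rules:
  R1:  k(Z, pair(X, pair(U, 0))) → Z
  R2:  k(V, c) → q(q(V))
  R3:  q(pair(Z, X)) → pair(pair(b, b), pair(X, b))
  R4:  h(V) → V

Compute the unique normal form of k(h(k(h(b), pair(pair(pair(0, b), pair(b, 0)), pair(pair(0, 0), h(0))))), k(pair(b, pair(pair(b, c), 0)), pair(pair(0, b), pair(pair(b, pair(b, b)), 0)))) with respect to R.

1. k(h(k(h(b), pair(pair(pair(0, b), pair(b, 0)), pair(pair(0, 0), h(0))))), k(pair(b, pair(pair(b, c), 0)), pair(pair(0, b), pair(pair(b, pair(b, b)), 0))))  →  k(k(h(b), pair(pair(pair(0, b), pair(b, 0)), pair(pair(0, 0), h(0)))), k(pair(b, pair(pair(b, c), 0)), pair(pair(0, b), pair(pair(b, pair(b, b)), 0))))   [R4 at 1]
2. k(k(h(b), pair(pair(pair(0, b), pair(b, 0)), pair(pair(0, 0), h(0)))), k(pair(b, pair(pair(b, c), 0)), pair(pair(0, b), pair(pair(b, pair(b, b)), 0))))  →  k(k(b, pair(pair(pair(0, b), pair(b, 0)), pair(pair(0, 0), h(0)))), k(pair(b, pair(pair(b, c), 0)), pair(pair(0, b), pair(pair(b, pair(b, b)), 0))))   [R4 at 1.1]
3. k(k(b, pair(pair(pair(0, b), pair(b, 0)), pair(pair(0, 0), h(0)))), k(pair(b, pair(pair(b, c), 0)), pair(pair(0, b), pair(pair(b, pair(b, b)), 0))))  →  k(k(b, pair(pair(pair(0, b), pair(b, 0)), pair(pair(0, 0), 0))), k(pair(b, pair(pair(b, c), 0)), pair(pair(0, b), pair(pair(b, pair(b, b)), 0))))   [R4 at 1.2.2.2]
4. k(k(b, pair(pair(pair(0, b), pair(b, 0)), pair(pair(0, 0), 0))), k(pair(b, pair(pair(b, c), 0)), pair(pair(0, b), pair(pair(b, pair(b, b)), 0))))  →  k(b, k(pair(b, pair(pair(b, c), 0)), pair(pair(0, b), pair(pair(b, pair(b, b)), 0))))   [R1 at 1]
5. k(b, k(pair(b, pair(pair(b, c), 0)), pair(pair(0, b), pair(pair(b, pair(b, b)), 0))))  →  k(b, pair(b, pair(pair(b, c), 0)))   [R1 at 2]
6. k(b, pair(b, pair(pair(b, c), 0)))  →  b   [R1 at ε]

b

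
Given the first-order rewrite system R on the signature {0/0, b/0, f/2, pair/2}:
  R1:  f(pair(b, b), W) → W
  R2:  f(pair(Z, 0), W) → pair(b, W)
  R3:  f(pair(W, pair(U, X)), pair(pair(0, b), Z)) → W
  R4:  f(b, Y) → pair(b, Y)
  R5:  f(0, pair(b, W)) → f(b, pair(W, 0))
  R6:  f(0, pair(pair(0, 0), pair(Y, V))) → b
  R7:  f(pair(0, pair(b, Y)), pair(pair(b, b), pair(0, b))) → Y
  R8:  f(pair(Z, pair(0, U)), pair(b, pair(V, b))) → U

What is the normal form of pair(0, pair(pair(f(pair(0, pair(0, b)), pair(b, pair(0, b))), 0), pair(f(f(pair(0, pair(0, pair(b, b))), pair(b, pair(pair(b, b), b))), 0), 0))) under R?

pair(0, pair(pair(b, 0), pair(0, 0)))

1. pair(0, pair(pair(f(pair(0, pair(0, b)), pair(b, pair(0, b))), 0), pair(f(f(pair(0, pair(0, pair(b, b))), pair(b, pair(pair(b, b), b))), 0), 0)))  →  pair(0, pair(pair(b, 0), pair(f(f(pair(0, pair(0, pair(b, b))), pair(b, pair(pair(b, b), b))), 0), 0)))   [R8 at 2.1.1]
2. pair(0, pair(pair(b, 0), pair(f(f(pair(0, pair(0, pair(b, b))), pair(b, pair(pair(b, b), b))), 0), 0)))  →  pair(0, pair(pair(b, 0), pair(f(pair(b, b), 0), 0)))   [R8 at 2.2.1.1]
3. pair(0, pair(pair(b, 0), pair(f(pair(b, b), 0), 0)))  →  pair(0, pair(pair(b, 0), pair(0, 0)))   [R1 at 2.2.1]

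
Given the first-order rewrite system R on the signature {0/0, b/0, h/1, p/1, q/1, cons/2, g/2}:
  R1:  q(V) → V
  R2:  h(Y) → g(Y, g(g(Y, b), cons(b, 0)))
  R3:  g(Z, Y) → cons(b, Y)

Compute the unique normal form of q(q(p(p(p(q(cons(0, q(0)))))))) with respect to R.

1. q(q(p(p(p(q(cons(0, q(0))))))))  →  q(p(p(p(q(cons(0, q(0)))))))   [R1 at ε]
2. q(p(p(p(q(cons(0, q(0)))))))  →  p(p(p(q(cons(0, q(0))))))   [R1 at ε]
3. p(p(p(q(cons(0, q(0))))))  →  p(p(p(cons(0, q(0)))))   [R1 at 1.1.1]
4. p(p(p(cons(0, q(0)))))  →  p(p(p(cons(0, 0))))   [R1 at 1.1.1.2]

p(p(p(cons(0, 0))))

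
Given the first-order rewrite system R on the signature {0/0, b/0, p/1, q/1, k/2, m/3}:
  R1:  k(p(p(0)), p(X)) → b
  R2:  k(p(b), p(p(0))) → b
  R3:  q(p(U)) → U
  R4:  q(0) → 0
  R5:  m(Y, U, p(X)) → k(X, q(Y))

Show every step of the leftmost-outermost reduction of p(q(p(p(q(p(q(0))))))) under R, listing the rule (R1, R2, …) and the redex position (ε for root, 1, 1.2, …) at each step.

p(p(0))

1. p(q(p(p(q(p(q(0)))))))  →  p(p(q(p(q(0)))))   [R3 at 1]
2. p(p(q(p(q(0)))))  →  p(p(q(0)))   [R3 at 1.1]
3. p(p(q(0)))  →  p(p(0))   [R4 at 1.1]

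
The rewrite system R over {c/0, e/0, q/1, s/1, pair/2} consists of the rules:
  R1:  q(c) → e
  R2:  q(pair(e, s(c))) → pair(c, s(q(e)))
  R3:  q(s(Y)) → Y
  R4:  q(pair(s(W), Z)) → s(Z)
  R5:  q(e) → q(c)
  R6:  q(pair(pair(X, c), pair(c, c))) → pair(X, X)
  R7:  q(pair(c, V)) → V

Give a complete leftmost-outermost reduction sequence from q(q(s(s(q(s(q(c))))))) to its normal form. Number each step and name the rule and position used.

1. q(q(s(s(q(s(q(c)))))))  →  q(s(q(s(q(c)))))   [R3 at 1]
2. q(s(q(s(q(c)))))  →  q(s(q(c)))   [R3 at ε]
3. q(s(q(c)))  →  q(c)   [R3 at ε]
4. q(c)  →  e   [R1 at ε]

e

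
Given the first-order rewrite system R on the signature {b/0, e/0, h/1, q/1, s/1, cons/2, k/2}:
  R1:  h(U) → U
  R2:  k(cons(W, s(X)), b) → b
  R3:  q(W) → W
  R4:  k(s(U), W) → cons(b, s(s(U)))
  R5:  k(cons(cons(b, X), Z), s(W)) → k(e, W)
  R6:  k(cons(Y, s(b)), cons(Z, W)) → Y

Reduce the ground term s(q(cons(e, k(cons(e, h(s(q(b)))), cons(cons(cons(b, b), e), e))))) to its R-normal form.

s(cons(e, e))

1. s(q(cons(e, k(cons(e, h(s(q(b)))), cons(cons(cons(b, b), e), e)))))  →  s(cons(e, k(cons(e, h(s(q(b)))), cons(cons(cons(b, b), e), e))))   [R3 at 1]
2. s(cons(e, k(cons(e, h(s(q(b)))), cons(cons(cons(b, b), e), e))))  →  s(cons(e, k(cons(e, s(q(b))), cons(cons(cons(b, b), e), e))))   [R1 at 1.2.1.2]
3. s(cons(e, k(cons(e, s(q(b))), cons(cons(cons(b, b), e), e))))  →  s(cons(e, k(cons(e, s(b)), cons(cons(cons(b, b), e), e))))   [R3 at 1.2.1.2.1]
4. s(cons(e, k(cons(e, s(b)), cons(cons(cons(b, b), e), e))))  →  s(cons(e, e))   [R6 at 1.2]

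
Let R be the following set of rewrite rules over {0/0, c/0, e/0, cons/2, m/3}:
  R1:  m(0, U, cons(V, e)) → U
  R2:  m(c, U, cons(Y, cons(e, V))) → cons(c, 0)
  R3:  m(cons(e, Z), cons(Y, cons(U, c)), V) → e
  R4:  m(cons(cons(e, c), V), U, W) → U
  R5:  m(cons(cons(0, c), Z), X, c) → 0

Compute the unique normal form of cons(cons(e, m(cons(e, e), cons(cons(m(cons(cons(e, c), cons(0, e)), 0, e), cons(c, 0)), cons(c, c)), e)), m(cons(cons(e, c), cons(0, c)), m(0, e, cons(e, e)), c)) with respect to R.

cons(cons(e, e), e)

1. cons(cons(e, m(cons(e, e), cons(cons(m(cons(cons(e, c), cons(0, e)), 0, e), cons(c, 0)), cons(c, c)), e)), m(cons(cons(e, c), cons(0, c)), m(0, e, cons(e, e)), c))  →  cons(cons(e, e), m(cons(cons(e, c), cons(0, c)), m(0, e, cons(e, e)), c))   [R3 at 1.2]
2. cons(cons(e, e), m(cons(cons(e, c), cons(0, c)), m(0, e, cons(e, e)), c))  →  cons(cons(e, e), m(0, e, cons(e, e)))   [R4 at 2]
3. cons(cons(e, e), m(0, e, cons(e, e)))  →  cons(cons(e, e), e)   [R1 at 2]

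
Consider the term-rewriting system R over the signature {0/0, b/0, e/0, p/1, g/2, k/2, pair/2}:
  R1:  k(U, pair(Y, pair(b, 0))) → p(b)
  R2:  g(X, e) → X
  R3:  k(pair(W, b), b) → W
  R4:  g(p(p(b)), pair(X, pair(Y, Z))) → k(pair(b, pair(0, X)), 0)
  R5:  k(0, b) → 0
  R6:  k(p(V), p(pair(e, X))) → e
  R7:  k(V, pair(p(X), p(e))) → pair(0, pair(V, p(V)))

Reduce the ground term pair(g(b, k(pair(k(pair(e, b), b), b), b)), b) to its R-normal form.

1. pair(g(b, k(pair(k(pair(e, b), b), b), b)), b)  →  pair(g(b, k(pair(e, b), b)), b)   [R3 at 1.2]
2. pair(g(b, k(pair(e, b), b)), b)  →  pair(g(b, e), b)   [R3 at 1.2]
3. pair(g(b, e), b)  →  pair(b, b)   [R2 at 1]

pair(b, b)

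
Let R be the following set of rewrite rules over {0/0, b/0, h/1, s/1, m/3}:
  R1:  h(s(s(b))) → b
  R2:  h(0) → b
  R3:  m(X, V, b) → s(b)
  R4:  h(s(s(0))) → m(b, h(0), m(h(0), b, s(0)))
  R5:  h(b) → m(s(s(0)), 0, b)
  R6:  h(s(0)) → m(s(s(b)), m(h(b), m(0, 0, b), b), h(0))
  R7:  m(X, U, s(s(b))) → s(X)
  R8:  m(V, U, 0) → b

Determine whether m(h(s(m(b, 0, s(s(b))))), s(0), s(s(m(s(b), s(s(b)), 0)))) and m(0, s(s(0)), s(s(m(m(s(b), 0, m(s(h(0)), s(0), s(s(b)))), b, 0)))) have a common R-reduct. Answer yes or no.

Reduce t₁ = m(h(s(m(b, 0, s(s(b))))), s(0), s(s(m(s(b), s(s(b)), 0)))):
1. m(h(s(m(b, 0, s(s(b))))), s(0), s(s(m(s(b), s(s(b)), 0))))  →  m(h(s(s(b))), s(0), s(s(m(s(b), s(s(b)), 0))))   [R7 at 1.1.1]
2. m(h(s(s(b))), s(0), s(s(m(s(b), s(s(b)), 0))))  →  m(b, s(0), s(s(m(s(b), s(s(b)), 0))))   [R1 at 1]
3. m(b, s(0), s(s(m(s(b), s(s(b)), 0))))  →  m(b, s(0), s(s(b)))   [R8 at 3.1.1]
4. m(b, s(0), s(s(b)))  →  s(b)   [R7 at ε]

Reduce t₂ = m(0, s(s(0)), s(s(m(m(s(b), 0, m(s(h(0)), s(0), s(s(b)))), b, 0)))):
1. m(0, s(s(0)), s(s(m(m(s(b), 0, m(s(h(0)), s(0), s(s(b)))), b, 0))))  →  m(0, s(s(0)), s(s(b)))   [R8 at 3.1.1]
2. m(0, s(s(0)), s(s(b)))  →  s(0)   [R7 at ε]

no — NF(t₁) = s(b), NF(t₂) = s(0)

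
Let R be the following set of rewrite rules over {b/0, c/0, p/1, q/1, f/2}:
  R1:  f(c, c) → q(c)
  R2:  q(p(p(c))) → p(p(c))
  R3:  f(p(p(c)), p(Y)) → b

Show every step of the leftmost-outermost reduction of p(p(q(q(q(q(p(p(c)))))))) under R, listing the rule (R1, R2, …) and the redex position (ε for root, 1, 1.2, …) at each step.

1. p(p(q(q(q(q(p(p(c))))))))  →  p(p(q(q(q(p(p(c)))))))   [R2 at 1.1.1.1.1]
2. p(p(q(q(q(p(p(c)))))))  →  p(p(q(q(p(p(c))))))   [R2 at 1.1.1.1]
3. p(p(q(q(p(p(c))))))  →  p(p(q(p(p(c)))))   [R2 at 1.1.1]
4. p(p(q(p(p(c)))))  →  p(p(p(p(c))))   [R2 at 1.1]

p(p(p(p(c))))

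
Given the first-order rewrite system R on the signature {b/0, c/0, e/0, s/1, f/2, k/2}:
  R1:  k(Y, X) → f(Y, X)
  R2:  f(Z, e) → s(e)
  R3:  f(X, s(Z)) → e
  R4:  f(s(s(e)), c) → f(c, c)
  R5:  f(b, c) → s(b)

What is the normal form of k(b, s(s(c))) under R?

e

1. k(b, s(s(c)))  →  f(b, s(s(c)))   [R1 at ε]
2. f(b, s(s(c)))  →  e   [R3 at ε]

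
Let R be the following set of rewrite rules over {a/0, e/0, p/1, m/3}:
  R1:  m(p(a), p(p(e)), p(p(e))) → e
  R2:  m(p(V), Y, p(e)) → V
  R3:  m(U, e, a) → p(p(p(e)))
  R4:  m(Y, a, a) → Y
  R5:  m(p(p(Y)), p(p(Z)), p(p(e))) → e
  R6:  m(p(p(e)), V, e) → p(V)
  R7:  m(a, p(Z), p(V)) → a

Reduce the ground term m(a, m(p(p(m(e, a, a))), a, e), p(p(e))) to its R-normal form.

1. m(a, m(p(p(m(e, a, a))), a, e), p(p(e)))  →  m(a, m(p(p(e)), a, e), p(p(e)))   [R4 at 2.1.1.1]
2. m(a, m(p(p(e)), a, e), p(p(e)))  →  m(a, p(a), p(p(e)))   [R6 at 2]
3. m(a, p(a), p(p(e)))  →  a   [R7 at ε]

a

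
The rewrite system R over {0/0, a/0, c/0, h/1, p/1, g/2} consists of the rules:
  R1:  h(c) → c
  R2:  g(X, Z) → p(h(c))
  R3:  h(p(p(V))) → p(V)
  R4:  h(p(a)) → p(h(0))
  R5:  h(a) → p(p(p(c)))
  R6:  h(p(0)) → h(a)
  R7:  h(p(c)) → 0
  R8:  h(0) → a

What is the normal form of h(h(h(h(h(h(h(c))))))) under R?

1. h(h(h(h(h(h(h(c)))))))  →  h(h(h(h(h(h(c))))))   [R1 at 1.1.1.1.1.1]
2. h(h(h(h(h(h(c))))))  →  h(h(h(h(h(c)))))   [R1 at 1.1.1.1.1]
3. h(h(h(h(h(c)))))  →  h(h(h(h(c))))   [R1 at 1.1.1.1]
4. h(h(h(h(c))))  →  h(h(h(c)))   [R1 at 1.1.1]
5. h(h(h(c)))  →  h(h(c))   [R1 at 1.1]
6. h(h(c))  →  h(c)   [R1 at 1]
7. h(c)  →  c   [R1 at ε]

c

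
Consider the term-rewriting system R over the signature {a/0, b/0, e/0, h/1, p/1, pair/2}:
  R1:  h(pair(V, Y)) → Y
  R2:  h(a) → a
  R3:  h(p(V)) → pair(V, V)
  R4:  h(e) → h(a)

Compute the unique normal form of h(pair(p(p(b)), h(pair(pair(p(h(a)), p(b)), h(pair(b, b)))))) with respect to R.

b

1. h(pair(p(p(b)), h(pair(pair(p(h(a)), p(b)), h(pair(b, b))))))  →  h(pair(pair(p(h(a)), p(b)), h(pair(b, b))))   [R1 at ε]
2. h(pair(pair(p(h(a)), p(b)), h(pair(b, b))))  →  h(pair(b, b))   [R1 at ε]
3. h(pair(b, b))  →  b   [R1 at ε]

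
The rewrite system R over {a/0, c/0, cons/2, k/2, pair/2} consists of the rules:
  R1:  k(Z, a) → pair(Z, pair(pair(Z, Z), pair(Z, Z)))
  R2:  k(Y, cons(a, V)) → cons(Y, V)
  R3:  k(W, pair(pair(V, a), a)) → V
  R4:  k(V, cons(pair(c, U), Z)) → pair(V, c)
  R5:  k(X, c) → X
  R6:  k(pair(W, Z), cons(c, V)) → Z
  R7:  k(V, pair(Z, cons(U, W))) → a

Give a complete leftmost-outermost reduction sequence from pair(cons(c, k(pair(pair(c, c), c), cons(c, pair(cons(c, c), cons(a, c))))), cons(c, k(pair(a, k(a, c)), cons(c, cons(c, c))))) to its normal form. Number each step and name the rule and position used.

pair(cons(c, c), cons(c, a))

1. pair(cons(c, k(pair(pair(c, c), c), cons(c, pair(cons(c, c), cons(a, c))))), cons(c, k(pair(a, k(a, c)), cons(c, cons(c, c)))))  →  pair(cons(c, c), cons(c, k(pair(a, k(a, c)), cons(c, cons(c, c)))))   [R6 at 1.2]
2. pair(cons(c, c), cons(c, k(pair(a, k(a, c)), cons(c, cons(c, c)))))  →  pair(cons(c, c), cons(c, k(a, c)))   [R6 at 2.2]
3. pair(cons(c, c), cons(c, k(a, c)))  →  pair(cons(c, c), cons(c, a))   [R5 at 2.2]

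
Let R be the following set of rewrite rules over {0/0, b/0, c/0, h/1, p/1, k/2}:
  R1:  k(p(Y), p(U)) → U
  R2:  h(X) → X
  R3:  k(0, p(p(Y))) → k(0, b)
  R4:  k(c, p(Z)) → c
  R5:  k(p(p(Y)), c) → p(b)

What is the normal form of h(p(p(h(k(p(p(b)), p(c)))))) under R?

p(p(c))

1. h(p(p(h(k(p(p(b)), p(c))))))  →  p(p(h(k(p(p(b)), p(c)))))   [R2 at ε]
2. p(p(h(k(p(p(b)), p(c)))))  →  p(p(k(p(p(b)), p(c))))   [R2 at 1.1]
3. p(p(k(p(p(b)), p(c))))  →  p(p(c))   [R1 at 1.1]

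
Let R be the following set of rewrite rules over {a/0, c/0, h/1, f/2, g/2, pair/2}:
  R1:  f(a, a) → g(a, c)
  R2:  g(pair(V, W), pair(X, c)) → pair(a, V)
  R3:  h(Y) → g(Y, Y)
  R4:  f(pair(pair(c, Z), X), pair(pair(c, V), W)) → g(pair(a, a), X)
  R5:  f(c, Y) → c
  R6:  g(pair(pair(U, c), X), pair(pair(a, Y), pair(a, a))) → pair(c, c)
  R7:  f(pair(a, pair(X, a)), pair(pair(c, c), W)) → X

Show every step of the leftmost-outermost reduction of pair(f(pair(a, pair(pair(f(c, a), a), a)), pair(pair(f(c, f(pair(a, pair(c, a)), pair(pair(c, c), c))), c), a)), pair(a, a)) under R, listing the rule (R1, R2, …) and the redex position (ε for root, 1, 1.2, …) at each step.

pair(pair(c, a), pair(a, a))

1. pair(f(pair(a, pair(pair(f(c, a), a), a)), pair(pair(f(c, f(pair(a, pair(c, a)), pair(pair(c, c), c))), c), a)), pair(a, a))  →  pair(f(pair(a, pair(pair(c, a), a)), pair(pair(f(c, f(pair(a, pair(c, a)), pair(pair(c, c), c))), c), a)), pair(a, a))   [R5 at 1.1.2.1.1]
2. pair(f(pair(a, pair(pair(c, a), a)), pair(pair(f(c, f(pair(a, pair(c, a)), pair(pair(c, c), c))), c), a)), pair(a, a))  →  pair(f(pair(a, pair(pair(c, a), a)), pair(pair(c, c), a)), pair(a, a))   [R5 at 1.2.1.1]
3. pair(f(pair(a, pair(pair(c, a), a)), pair(pair(c, c), a)), pair(a, a))  →  pair(pair(c, a), pair(a, a))   [R7 at 1]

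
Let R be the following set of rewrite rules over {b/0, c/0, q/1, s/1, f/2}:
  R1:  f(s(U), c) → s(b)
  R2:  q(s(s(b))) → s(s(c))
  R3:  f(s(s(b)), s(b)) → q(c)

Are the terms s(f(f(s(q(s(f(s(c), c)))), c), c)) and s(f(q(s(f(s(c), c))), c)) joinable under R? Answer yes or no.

Reduce t₁ = s(f(f(s(q(s(f(s(c), c)))), c), c)):
1. s(f(f(s(q(s(f(s(c), c)))), c), c))  →  s(f(s(b), c))   [R1 at 1.1]
2. s(f(s(b), c))  →  s(s(b))   [R1 at 1]

Reduce t₂ = s(f(q(s(f(s(c), c))), c)):
1. s(f(q(s(f(s(c), c))), c))  →  s(f(q(s(s(b))), c))   [R1 at 1.1.1.1]
2. s(f(q(s(s(b))), c))  →  s(f(s(s(c)), c))   [R2 at 1.1]
3. s(f(s(s(c)), c))  →  s(s(b))   [R1 at 1]

yes — NF(t₁) = s(s(b)), NF(t₂) = s(s(b))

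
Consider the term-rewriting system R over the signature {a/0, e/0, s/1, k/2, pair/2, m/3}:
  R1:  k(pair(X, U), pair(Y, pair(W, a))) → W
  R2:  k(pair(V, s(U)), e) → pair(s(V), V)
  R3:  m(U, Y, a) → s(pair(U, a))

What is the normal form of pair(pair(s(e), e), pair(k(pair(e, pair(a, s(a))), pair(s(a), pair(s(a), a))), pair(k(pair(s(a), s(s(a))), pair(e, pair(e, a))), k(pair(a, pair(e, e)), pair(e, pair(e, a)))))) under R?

1. pair(pair(s(e), e), pair(k(pair(e, pair(a, s(a))), pair(s(a), pair(s(a), a))), pair(k(pair(s(a), s(s(a))), pair(e, pair(e, a))), k(pair(a, pair(e, e)), pair(e, pair(e, a))))))  →  pair(pair(s(e), e), pair(s(a), pair(k(pair(s(a), s(s(a))), pair(e, pair(e, a))), k(pair(a, pair(e, e)), pair(e, pair(e, a))))))   [R1 at 2.1]
2. pair(pair(s(e), e), pair(s(a), pair(k(pair(s(a), s(s(a))), pair(e, pair(e, a))), k(pair(a, pair(e, e)), pair(e, pair(e, a))))))  →  pair(pair(s(e), e), pair(s(a), pair(e, k(pair(a, pair(e, e)), pair(e, pair(e, a))))))   [R1 at 2.2.1]
3. pair(pair(s(e), e), pair(s(a), pair(e, k(pair(a, pair(e, e)), pair(e, pair(e, a))))))  →  pair(pair(s(e), e), pair(s(a), pair(e, e)))   [R1 at 2.2.2]

pair(pair(s(e), e), pair(s(a), pair(e, e)))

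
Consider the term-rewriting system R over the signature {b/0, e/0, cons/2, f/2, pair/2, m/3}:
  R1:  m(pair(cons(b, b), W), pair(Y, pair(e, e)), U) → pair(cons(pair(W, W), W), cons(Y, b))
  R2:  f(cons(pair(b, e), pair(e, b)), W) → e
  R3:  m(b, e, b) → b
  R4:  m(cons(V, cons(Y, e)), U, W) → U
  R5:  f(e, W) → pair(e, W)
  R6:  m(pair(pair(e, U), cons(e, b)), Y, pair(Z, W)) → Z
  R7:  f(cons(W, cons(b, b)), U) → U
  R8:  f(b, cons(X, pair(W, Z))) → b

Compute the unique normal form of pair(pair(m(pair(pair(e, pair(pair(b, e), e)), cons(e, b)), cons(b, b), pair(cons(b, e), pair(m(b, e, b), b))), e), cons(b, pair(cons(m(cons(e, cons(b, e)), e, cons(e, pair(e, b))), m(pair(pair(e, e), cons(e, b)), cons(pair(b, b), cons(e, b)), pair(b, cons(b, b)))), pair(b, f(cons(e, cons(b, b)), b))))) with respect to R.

pair(pair(cons(b, e), e), cons(b, pair(cons(e, b), pair(b, b))))

1. pair(pair(m(pair(pair(e, pair(pair(b, e), e)), cons(e, b)), cons(b, b), pair(cons(b, e), pair(m(b, e, b), b))), e), cons(b, pair(cons(m(cons(e, cons(b, e)), e, cons(e, pair(e, b))), m(pair(pair(e, e), cons(e, b)), cons(pair(b, b), cons(e, b)), pair(b, cons(b, b)))), pair(b, f(cons(e, cons(b, b)), b)))))  →  pair(pair(cons(b, e), e), cons(b, pair(cons(m(cons(e, cons(b, e)), e, cons(e, pair(e, b))), m(pair(pair(e, e), cons(e, b)), cons(pair(b, b), cons(e, b)), pair(b, cons(b, b)))), pair(b, f(cons(e, cons(b, b)), b)))))   [R6 at 1.1]
2. pair(pair(cons(b, e), e), cons(b, pair(cons(m(cons(e, cons(b, e)), e, cons(e, pair(e, b))), m(pair(pair(e, e), cons(e, b)), cons(pair(b, b), cons(e, b)), pair(b, cons(b, b)))), pair(b, f(cons(e, cons(b, b)), b)))))  →  pair(pair(cons(b, e), e), cons(b, pair(cons(e, m(pair(pair(e, e), cons(e, b)), cons(pair(b, b), cons(e, b)), pair(b, cons(b, b)))), pair(b, f(cons(e, cons(b, b)), b)))))   [R4 at 2.2.1.1]
3. pair(pair(cons(b, e), e), cons(b, pair(cons(e, m(pair(pair(e, e), cons(e, b)), cons(pair(b, b), cons(e, b)), pair(b, cons(b, b)))), pair(b, f(cons(e, cons(b, b)), b)))))  →  pair(pair(cons(b, e), e), cons(b, pair(cons(e, b), pair(b, f(cons(e, cons(b, b)), b)))))   [R6 at 2.2.1.2]
4. pair(pair(cons(b, e), e), cons(b, pair(cons(e, b), pair(b, f(cons(e, cons(b, b)), b)))))  →  pair(pair(cons(b, e), e), cons(b, pair(cons(e, b), pair(b, b))))   [R7 at 2.2.2.2]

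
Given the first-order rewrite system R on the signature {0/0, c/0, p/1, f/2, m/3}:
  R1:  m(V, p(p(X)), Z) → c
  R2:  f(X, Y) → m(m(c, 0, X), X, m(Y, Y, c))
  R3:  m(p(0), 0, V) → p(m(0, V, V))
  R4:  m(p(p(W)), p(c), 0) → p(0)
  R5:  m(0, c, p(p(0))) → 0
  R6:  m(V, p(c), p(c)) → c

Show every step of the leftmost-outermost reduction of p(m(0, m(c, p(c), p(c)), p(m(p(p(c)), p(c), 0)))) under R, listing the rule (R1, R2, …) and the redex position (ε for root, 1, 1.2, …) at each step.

1. p(m(0, m(c, p(c), p(c)), p(m(p(p(c)), p(c), 0))))  →  p(m(0, c, p(m(p(p(c)), p(c), 0))))   [R6 at 1.2]
2. p(m(0, c, p(m(p(p(c)), p(c), 0))))  →  p(m(0, c, p(p(0))))   [R4 at 1.3.1]
3. p(m(0, c, p(p(0))))  →  p(0)   [R5 at 1]

p(0)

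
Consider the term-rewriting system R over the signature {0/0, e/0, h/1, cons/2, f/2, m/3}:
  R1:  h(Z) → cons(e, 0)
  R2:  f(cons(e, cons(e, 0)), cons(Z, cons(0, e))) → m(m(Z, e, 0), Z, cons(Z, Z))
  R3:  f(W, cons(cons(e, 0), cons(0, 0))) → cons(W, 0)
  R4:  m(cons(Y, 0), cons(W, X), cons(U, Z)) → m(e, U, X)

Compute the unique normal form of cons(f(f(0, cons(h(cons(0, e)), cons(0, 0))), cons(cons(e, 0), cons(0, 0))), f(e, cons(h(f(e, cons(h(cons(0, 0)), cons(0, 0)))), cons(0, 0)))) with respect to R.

1. cons(f(f(0, cons(h(cons(0, e)), cons(0, 0))), cons(cons(e, 0), cons(0, 0))), f(e, cons(h(f(e, cons(h(cons(0, 0)), cons(0, 0)))), cons(0, 0))))  →  cons(cons(f(0, cons(h(cons(0, e)), cons(0, 0))), 0), f(e, cons(h(f(e, cons(h(cons(0, 0)), cons(0, 0)))), cons(0, 0))))   [R3 at 1]
2. cons(cons(f(0, cons(h(cons(0, e)), cons(0, 0))), 0), f(e, cons(h(f(e, cons(h(cons(0, 0)), cons(0, 0)))), cons(0, 0))))  →  cons(cons(f(0, cons(cons(e, 0), cons(0, 0))), 0), f(e, cons(h(f(e, cons(h(cons(0, 0)), cons(0, 0)))), cons(0, 0))))   [R1 at 1.1.2.1]
3. cons(cons(f(0, cons(cons(e, 0), cons(0, 0))), 0), f(e, cons(h(f(e, cons(h(cons(0, 0)), cons(0, 0)))), cons(0, 0))))  →  cons(cons(cons(0, 0), 0), f(e, cons(h(f(e, cons(h(cons(0, 0)), cons(0, 0)))), cons(0, 0))))   [R3 at 1.1]
4. cons(cons(cons(0, 0), 0), f(e, cons(h(f(e, cons(h(cons(0, 0)), cons(0, 0)))), cons(0, 0))))  →  cons(cons(cons(0, 0), 0), f(e, cons(cons(e, 0), cons(0, 0))))   [R1 at 2.2.1]
5. cons(cons(cons(0, 0), 0), f(e, cons(cons(e, 0), cons(0, 0))))  →  cons(cons(cons(0, 0), 0), cons(e, 0))   [R3 at 2]

cons(cons(cons(0, 0), 0), cons(e, 0))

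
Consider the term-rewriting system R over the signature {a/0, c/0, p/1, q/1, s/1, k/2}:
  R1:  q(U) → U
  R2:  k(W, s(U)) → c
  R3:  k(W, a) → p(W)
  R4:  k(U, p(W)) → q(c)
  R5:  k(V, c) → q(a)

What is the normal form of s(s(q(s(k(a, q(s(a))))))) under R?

s(s(s(c)))

1. s(s(q(s(k(a, q(s(a)))))))  →  s(s(s(k(a, q(s(a))))))   [R1 at 1.1]
2. s(s(s(k(a, q(s(a))))))  →  s(s(s(k(a, s(a)))))   [R1 at 1.1.1.2]
3. s(s(s(k(a, s(a)))))  →  s(s(s(c)))   [R2 at 1.1.1]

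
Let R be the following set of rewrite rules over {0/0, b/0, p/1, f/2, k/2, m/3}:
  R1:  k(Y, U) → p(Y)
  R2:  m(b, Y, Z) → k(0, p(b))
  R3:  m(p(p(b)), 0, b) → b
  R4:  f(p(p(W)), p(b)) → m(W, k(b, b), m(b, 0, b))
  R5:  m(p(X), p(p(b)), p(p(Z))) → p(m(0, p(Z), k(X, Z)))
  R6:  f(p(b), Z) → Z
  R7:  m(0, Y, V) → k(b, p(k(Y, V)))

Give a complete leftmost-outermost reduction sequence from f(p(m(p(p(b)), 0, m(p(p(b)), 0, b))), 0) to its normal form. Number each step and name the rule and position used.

0

1. f(p(m(p(p(b)), 0, m(p(p(b)), 0, b))), 0)  →  f(p(m(p(p(b)), 0, b)), 0)   [R3 at 1.1.3]
2. f(p(m(p(p(b)), 0, b)), 0)  →  f(p(b), 0)   [R3 at 1.1]
3. f(p(b), 0)  →  0   [R6 at ε]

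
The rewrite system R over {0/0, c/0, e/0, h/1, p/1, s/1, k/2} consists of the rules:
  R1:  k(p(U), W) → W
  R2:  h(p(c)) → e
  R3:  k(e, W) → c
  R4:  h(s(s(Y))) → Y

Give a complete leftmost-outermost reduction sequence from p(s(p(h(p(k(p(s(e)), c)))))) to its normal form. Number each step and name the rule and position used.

p(s(p(e)))

1. p(s(p(h(p(k(p(s(e)), c))))))  →  p(s(p(h(p(c)))))   [R1 at 1.1.1.1.1]
2. p(s(p(h(p(c)))))  →  p(s(p(e)))   [R2 at 1.1.1]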